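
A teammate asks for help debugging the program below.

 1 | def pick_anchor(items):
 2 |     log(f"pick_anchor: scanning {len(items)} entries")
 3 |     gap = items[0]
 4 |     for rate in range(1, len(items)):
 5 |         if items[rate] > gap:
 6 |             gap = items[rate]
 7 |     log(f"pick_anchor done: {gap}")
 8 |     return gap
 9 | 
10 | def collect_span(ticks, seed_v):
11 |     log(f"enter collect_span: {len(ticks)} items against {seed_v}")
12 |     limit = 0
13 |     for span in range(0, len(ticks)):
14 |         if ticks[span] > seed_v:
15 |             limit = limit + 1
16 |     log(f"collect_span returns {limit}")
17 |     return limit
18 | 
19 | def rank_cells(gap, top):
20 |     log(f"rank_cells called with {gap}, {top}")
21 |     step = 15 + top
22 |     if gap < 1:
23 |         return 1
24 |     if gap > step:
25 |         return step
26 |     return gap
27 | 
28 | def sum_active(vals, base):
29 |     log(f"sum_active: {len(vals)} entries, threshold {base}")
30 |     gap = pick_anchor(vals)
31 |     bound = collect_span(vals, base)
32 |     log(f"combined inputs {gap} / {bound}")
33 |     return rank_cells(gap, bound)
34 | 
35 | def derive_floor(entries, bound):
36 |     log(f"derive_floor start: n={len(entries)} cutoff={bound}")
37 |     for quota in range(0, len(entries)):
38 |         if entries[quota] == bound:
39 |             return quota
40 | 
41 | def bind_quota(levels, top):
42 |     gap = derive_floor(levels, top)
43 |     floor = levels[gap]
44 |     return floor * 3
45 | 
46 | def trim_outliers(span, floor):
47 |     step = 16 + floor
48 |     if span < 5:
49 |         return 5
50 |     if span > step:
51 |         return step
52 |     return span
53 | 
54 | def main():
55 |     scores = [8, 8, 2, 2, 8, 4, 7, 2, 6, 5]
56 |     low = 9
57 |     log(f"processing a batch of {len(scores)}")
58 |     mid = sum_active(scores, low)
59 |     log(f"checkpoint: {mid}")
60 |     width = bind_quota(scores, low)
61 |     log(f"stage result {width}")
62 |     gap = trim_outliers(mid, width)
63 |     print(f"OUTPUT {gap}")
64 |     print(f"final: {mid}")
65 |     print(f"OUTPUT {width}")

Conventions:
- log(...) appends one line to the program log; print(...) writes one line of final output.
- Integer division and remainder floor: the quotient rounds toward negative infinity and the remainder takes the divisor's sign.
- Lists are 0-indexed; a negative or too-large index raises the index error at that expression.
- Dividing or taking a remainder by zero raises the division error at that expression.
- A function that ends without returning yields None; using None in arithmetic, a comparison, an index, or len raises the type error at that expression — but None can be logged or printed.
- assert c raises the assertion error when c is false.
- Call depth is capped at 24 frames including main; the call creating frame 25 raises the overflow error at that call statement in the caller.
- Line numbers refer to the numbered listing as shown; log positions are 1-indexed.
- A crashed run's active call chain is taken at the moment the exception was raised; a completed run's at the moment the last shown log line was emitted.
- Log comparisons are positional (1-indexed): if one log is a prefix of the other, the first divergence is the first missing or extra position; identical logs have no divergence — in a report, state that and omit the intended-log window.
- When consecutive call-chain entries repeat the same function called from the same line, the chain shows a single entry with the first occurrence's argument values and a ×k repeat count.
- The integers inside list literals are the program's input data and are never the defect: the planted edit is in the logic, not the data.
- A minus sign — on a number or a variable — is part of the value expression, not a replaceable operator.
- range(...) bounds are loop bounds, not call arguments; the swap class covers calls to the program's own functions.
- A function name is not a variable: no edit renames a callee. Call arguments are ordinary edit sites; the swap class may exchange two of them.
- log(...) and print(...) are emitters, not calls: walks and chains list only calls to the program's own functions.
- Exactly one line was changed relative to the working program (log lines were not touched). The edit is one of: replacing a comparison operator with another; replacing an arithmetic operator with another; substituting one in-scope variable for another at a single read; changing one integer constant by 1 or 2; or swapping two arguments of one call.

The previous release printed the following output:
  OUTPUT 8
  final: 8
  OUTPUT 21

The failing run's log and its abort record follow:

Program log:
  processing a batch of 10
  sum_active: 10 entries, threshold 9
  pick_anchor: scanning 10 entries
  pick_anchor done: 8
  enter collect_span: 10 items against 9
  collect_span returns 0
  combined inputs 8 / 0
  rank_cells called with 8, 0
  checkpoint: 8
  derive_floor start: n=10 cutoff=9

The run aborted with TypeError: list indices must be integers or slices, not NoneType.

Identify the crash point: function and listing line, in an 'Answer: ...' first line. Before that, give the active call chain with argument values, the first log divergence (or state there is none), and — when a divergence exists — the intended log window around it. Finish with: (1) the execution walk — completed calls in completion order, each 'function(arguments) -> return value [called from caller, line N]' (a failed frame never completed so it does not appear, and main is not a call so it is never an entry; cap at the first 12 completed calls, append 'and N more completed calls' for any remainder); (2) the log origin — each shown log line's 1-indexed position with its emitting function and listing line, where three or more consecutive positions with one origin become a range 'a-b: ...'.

Answer: the error was raised in bind_quota, line 43.
The tell: Log line 2 is where behavior first shows: 'sum_active: 10 entries, threshold 9' appears instead of 'sum_active: 10 entries, threshold 7'.
Call chain: main -> bind_quota([8, 8, 2, 2, 8, 4, 7, 2, 6, 5], 9) (called at line 60).
First divergence: position 2 — shown 'sum_active: 10 entries, threshold 9', intended 'sum_active: 10 entries, threshold 7'.
Intended log window:
  1: processing a batch of 10
  2: sum_active: 10 entries, threshold 7
  3: pick_anchor: scanning 10 entries
Execution walk:
  pick_anchor([8, 8, 2, 2, 8, 4, 7, 2, 6, 5]) -> 8  [called from sum_active, line 30]
  collect_span([8, 8, 2, 2, 8, 4, 7, 2, 6, 5], 9) -> 0  [called from sum_active, line 31]
  rank_cells(8, 0) -> 8  [called from sum_active, line 33]
  sum_active([8, 8, 2, 2, 8, 4, 7, 2, 6, 5], 9) -> 8  [called from main, line 58]
  derive_floor([8, 8, 2, 2, 8, 4, 7, 2, 6, 5], 9) -> None  [called from bind_quota, line 42]
Log origins:
  1: emitted by main (line 57)
  2: emitted by sum_active (line 29)
  3: emitted by pick_anchor (line 2)
  4: emitted by pick_anchor (line 7)
  5: emitted by collect_span (line 11)
  6: emitted by collect_span (line 16)
  7: emitted by sum_active (line 32)
  8: emitted by rank_cells (line 20)
  9: emitted by main (line 59)
  10: emitted by derive_floor (line 36)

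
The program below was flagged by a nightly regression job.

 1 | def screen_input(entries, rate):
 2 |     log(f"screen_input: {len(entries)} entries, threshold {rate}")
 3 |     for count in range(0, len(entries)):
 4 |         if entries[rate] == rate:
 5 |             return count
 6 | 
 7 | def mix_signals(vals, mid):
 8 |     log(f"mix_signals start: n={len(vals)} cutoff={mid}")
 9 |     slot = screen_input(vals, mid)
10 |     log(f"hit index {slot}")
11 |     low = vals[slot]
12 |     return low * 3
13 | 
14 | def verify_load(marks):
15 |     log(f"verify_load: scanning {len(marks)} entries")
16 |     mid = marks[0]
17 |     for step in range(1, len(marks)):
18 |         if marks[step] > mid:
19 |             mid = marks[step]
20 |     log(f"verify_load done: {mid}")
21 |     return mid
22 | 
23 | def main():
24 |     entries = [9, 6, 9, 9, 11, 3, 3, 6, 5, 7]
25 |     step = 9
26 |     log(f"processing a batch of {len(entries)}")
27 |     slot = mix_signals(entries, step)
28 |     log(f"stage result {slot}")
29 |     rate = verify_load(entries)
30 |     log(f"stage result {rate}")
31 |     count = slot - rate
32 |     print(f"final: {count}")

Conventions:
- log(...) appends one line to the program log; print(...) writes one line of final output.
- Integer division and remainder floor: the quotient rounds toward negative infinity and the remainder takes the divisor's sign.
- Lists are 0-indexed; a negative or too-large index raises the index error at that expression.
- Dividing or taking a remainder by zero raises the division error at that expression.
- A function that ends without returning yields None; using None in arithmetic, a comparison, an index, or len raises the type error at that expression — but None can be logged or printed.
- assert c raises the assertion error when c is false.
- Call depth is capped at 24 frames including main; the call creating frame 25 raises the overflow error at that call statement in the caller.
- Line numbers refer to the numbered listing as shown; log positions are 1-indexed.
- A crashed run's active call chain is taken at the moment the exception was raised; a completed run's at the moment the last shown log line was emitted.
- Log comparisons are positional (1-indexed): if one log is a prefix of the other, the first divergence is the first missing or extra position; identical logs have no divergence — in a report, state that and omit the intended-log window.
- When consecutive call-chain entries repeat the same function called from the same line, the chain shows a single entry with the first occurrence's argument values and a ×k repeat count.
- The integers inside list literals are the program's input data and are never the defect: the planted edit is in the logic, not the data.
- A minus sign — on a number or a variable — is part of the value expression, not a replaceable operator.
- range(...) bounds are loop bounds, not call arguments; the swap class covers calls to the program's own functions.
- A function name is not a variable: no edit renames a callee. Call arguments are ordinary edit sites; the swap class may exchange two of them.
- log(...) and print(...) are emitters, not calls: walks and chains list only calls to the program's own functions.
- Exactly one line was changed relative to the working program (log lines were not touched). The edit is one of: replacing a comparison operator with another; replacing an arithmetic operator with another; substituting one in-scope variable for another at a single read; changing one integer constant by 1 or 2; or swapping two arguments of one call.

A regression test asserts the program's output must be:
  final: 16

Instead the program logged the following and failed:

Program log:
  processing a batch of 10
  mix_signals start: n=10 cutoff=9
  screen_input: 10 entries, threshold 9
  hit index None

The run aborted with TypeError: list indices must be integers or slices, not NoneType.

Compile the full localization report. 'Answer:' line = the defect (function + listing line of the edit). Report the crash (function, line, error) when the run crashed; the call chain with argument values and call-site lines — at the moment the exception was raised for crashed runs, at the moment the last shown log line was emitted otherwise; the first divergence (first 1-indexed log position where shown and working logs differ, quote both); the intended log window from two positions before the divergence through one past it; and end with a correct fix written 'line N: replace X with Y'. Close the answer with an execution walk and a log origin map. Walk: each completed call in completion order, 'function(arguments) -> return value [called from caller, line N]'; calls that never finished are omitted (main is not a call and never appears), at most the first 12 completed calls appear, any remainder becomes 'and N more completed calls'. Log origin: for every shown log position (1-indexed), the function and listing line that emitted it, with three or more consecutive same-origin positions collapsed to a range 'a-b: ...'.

Answer: the defect is in screen_input at line 4.
The tell: At log position 4 the runs split — shown 'hit index None', but the working version logs 'hit index 0'.
Crash: mix_signals, line 11, TypeError.
Call chain: main -> mix_signals([9, 6, 9, 9, 11, 3, 3, 6, 5, 7], 9) (called at line 27).
First divergence: at position 4 the run shows 'hit index None' where the working version logs 'hit index 0'.
Intended log window:
  2: mix_signals start: n=10 cutoff=9
  3: screen_input: 10 entries, threshold 9
  4: hit index 0
  5: stage result 27
Execution walk:
  screen_input([9, 6, 9, 9, 11, 3, 3, 6, 5, 7], 9) -> None  [called from mix_signals, line 9]
Log line origins:
  1 — main, line 26
  2 — mix_signals, line 8
  3 — screen_input, line 2
  4 — mix_signals, line 10
A correct fix: line 4: replace `entries[rate]` with `entries[count]`.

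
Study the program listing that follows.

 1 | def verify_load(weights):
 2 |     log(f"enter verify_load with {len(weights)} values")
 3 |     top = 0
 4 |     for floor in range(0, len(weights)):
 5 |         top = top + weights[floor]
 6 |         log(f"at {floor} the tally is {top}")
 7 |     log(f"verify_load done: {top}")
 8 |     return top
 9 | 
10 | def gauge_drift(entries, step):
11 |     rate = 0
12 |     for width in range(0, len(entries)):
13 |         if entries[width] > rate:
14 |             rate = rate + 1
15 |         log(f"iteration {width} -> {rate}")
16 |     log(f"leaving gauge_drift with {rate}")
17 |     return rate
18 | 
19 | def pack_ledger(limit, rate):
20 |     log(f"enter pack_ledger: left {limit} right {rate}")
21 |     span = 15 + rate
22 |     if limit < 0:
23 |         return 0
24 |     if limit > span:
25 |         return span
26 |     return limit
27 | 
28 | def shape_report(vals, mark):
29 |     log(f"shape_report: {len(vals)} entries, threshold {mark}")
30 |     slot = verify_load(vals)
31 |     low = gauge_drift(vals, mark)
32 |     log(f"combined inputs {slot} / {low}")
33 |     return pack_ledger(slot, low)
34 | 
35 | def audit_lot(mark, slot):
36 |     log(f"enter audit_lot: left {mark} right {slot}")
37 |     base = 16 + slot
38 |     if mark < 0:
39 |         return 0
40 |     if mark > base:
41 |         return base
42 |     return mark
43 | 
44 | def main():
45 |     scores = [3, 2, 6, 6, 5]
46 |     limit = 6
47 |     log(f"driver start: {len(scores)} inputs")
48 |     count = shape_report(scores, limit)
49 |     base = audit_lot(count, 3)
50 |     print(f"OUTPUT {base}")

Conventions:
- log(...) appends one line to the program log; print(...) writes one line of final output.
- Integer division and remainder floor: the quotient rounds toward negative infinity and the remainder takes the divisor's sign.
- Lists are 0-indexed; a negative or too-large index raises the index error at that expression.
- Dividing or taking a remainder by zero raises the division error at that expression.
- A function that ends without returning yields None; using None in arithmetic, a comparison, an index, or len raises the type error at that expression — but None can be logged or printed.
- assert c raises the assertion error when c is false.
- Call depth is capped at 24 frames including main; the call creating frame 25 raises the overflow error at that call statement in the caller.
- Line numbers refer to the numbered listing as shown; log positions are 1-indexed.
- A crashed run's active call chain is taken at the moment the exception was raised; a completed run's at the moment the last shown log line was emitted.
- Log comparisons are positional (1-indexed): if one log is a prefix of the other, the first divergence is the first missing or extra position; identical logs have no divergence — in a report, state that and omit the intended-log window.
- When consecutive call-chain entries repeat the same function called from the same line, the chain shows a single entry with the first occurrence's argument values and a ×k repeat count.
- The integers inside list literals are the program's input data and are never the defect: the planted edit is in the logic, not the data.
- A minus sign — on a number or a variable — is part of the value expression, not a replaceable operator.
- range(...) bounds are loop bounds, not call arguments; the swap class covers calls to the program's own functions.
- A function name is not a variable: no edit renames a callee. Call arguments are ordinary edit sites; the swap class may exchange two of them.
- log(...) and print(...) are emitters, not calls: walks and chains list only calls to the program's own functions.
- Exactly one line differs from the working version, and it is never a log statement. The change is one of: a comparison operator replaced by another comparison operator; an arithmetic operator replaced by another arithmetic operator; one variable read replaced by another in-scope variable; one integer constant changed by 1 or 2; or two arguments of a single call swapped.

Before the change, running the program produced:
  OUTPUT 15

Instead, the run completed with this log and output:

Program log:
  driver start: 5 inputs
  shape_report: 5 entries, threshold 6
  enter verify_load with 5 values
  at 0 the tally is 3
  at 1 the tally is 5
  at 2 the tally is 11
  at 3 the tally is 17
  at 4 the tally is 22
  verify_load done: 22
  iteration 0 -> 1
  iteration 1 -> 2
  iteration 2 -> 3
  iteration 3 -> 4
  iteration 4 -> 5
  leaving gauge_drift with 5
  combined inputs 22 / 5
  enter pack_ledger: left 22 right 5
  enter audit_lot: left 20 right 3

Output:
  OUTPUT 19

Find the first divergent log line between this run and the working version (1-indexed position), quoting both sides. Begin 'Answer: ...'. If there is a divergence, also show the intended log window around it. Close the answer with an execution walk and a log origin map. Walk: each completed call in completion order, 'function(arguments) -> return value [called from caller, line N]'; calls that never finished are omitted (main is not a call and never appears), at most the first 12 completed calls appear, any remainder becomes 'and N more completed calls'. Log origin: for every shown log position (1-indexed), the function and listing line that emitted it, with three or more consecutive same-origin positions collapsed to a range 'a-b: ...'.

Answer: at position 10 the run shows 'iteration 0 -> 1' where the working version logs 'iteration 0 -> 0'.
Intended log window:
  8: at 4 the tally is 22
  9: verify_load done: 22
  10: iteration 0 -> 0
  11: iteration 1 -> 0
Execution walk:
  verify_load([3, 2, 6, 6, 5]) -> 22  [called from shape_report, line 30]
  gauge_drift([3, 2, 6, 6, 5], 6) -> 5  [called from shape_report, line 31]
  pack_ledger(22, 5) -> 20  [called from shape_report, line 33]
  shape_report([3, 2, 6, 6, 5], 6) -> 20  [called from main, line 48]
  audit_lot(20, 3) -> 19  [called from main, line 49]
Origin of each log line:
  1: emitted by main (line 47)
  2: emitted by shape_report (line 29)
  3: emitted by verify_load (line 2)
  4-8: emitted by verify_load (line 6)
  9: emitted by verify_load (line 7)
  10-14: emitted by gauge_drift (line 15)
  15: emitted by gauge_drift (line 16)
  16: emitted by shape_report (line 32)
  17: emitted by pack_ledger (line 20)
  18: emitted by audit_lot (line 36)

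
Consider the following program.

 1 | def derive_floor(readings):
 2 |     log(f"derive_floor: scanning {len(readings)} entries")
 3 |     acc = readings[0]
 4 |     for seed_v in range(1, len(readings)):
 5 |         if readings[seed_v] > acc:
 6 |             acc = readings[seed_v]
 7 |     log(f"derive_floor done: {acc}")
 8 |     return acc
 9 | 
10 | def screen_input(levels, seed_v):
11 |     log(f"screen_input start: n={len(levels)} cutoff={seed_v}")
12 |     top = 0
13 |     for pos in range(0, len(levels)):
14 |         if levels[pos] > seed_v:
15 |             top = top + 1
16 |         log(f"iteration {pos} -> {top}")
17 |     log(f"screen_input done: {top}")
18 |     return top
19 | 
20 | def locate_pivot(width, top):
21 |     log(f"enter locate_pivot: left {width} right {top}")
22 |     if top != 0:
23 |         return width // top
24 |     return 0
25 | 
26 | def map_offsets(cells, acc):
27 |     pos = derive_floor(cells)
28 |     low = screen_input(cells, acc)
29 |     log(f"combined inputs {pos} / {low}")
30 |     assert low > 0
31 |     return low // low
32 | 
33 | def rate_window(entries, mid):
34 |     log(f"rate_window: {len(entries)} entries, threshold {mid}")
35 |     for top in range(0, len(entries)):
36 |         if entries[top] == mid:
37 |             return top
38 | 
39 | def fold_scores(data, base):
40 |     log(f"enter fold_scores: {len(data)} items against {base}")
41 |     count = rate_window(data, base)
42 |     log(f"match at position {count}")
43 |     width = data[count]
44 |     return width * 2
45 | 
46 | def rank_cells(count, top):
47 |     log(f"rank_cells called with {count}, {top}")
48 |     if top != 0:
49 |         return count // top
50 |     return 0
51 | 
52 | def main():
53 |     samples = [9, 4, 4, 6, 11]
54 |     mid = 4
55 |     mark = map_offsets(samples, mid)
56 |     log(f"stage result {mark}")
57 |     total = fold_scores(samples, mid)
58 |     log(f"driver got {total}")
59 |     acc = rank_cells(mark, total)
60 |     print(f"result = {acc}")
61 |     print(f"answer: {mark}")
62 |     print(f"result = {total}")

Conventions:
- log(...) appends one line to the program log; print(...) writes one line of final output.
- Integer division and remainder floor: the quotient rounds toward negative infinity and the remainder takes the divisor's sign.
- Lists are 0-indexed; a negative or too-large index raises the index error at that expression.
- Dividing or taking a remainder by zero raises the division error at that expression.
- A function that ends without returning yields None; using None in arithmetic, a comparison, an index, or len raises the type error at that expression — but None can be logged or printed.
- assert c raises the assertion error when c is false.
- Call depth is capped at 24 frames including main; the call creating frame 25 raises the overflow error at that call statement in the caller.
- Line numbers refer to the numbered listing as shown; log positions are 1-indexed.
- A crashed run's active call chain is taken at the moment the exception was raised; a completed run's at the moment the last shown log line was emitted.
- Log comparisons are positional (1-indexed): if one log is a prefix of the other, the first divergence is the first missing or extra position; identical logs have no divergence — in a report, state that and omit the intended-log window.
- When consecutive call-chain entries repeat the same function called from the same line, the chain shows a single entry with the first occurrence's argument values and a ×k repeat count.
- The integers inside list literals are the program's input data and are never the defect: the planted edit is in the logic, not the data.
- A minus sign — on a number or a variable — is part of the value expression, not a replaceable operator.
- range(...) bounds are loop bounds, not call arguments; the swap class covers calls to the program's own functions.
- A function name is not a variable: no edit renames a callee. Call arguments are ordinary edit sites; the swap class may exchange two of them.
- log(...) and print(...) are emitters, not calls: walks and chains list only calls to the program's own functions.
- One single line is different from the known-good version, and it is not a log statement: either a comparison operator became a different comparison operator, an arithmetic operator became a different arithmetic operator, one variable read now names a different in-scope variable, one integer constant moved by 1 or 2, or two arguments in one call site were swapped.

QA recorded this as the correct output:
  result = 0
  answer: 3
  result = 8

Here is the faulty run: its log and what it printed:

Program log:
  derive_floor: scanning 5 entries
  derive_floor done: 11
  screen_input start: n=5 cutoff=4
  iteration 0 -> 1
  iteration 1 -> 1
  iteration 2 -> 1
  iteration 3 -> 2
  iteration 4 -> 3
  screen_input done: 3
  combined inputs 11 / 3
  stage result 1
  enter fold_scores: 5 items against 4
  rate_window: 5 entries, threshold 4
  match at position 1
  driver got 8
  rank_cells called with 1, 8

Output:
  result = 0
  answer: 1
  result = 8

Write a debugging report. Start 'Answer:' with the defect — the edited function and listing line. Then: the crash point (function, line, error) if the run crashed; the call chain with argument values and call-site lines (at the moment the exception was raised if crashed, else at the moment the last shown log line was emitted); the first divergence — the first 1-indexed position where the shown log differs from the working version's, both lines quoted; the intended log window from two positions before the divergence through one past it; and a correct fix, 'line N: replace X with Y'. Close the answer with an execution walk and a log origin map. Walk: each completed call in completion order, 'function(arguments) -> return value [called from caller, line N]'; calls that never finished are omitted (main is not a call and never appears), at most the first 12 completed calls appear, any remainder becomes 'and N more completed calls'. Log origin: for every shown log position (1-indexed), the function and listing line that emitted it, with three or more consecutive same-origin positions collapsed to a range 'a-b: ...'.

Answer: the defect is in map_offsets at line 31.
Key fact: Position 11 is the first bad log line: 'stage result 1' should read 'stage result 3'.
Call chain: main -> rank_cells(1, 8) (called at line 59).
First divergence: at position 11 the run shows 'stage result 1' where the working version logs 'stage result 3'.
Intended log window:
  9: screen_input done: 3
  10: combined inputs 11 / 3
  11: stage result 3
  12: enter fold_scores: 5 items against 4
Execution walk:
  derive_floor([9, 4, 4, 6, 11]) -> 11  [called from map_offsets, line 27]
  screen_input([9, 4, 4, 6, 11], 4) -> 3  [called from map_offsets, line 28]
  map_offsets([9, 4, 4, 6, 11], 4) -> 1  [called from main, line 55]
  rate_window([9, 4, 4, 6, 11], 4) -> 1  [called from fold_scores, line 41]
  fold_scores([9, 4, 4, 6, 11], 4) -> 8  [called from main, line 57]
  rank_cells(1, 8) -> 0  [called from main, line 59]
Log line origins:
  1 — derive_floor, line 2
  2 — derive_floor, line 7
  3 — screen_input, line 11
  4-8 — screen_input, line 16
  9 — screen_input, line 17
  10 — map_offsets, line 29
  11 — main, line 56
  12 — fold_scores, line 40
  13 — rate_window, line 34
  14 — fold_scores, line 42
  15 — main, line 58
  16 — rank_cells, line 47
A correct fix: line 31: replace `low // low` with `pos // low`.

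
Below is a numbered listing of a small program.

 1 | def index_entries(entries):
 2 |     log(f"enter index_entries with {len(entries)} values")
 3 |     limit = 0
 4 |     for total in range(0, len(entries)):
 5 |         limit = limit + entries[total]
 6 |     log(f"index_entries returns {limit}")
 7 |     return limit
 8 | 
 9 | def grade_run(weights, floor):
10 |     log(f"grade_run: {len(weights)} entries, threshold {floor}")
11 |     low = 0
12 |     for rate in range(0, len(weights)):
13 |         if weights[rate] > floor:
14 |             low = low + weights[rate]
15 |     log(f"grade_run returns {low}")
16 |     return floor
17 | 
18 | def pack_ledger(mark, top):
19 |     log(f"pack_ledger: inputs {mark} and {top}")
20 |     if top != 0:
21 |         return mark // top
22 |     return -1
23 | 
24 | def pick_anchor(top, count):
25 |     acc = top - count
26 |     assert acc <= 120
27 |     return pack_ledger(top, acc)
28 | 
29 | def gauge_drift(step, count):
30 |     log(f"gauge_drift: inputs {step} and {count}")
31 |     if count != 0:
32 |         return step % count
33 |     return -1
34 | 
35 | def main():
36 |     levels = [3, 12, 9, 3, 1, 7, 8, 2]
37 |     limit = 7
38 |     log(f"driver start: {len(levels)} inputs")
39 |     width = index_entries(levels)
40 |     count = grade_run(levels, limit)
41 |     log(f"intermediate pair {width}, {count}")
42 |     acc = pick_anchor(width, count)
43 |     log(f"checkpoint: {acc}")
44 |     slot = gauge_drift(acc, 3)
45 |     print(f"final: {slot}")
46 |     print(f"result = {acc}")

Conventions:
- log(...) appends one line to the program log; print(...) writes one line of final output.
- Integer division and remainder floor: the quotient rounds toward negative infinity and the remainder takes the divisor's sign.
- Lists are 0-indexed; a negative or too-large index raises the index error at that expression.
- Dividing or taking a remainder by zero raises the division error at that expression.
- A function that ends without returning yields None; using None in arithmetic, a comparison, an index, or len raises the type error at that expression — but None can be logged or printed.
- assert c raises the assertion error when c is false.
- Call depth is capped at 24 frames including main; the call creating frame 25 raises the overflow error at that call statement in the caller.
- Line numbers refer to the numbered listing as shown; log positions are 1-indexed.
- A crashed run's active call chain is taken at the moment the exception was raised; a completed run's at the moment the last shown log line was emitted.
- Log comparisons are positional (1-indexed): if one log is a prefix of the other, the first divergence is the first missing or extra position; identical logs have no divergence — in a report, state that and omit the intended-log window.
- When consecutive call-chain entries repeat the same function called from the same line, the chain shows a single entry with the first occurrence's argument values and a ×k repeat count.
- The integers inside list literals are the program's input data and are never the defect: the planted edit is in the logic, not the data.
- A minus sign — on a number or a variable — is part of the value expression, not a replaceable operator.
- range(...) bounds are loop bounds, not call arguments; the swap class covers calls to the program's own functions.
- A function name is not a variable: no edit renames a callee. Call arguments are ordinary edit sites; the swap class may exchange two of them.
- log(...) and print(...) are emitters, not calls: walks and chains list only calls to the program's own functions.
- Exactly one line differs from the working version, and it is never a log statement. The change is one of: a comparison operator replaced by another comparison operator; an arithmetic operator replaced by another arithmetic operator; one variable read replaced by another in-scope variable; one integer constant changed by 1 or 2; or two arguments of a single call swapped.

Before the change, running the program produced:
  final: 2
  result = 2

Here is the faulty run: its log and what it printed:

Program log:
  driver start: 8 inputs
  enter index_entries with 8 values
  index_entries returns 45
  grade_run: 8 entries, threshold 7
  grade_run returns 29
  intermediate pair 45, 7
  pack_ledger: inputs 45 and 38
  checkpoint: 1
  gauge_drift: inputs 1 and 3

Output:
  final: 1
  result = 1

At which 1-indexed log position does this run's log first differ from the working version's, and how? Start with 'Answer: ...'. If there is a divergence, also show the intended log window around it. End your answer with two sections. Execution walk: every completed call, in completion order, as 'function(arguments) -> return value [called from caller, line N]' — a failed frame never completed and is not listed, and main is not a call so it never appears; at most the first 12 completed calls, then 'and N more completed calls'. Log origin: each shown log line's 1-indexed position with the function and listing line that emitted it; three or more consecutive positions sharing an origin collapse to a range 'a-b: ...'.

Answer: position 6 — the shown line 'intermediate pair 45, 7' should read 'intermediate pair 45, 29'.
Intended log window:
  4: grade_run: 8 entries, threshold 7
  5: grade_run returns 29
  6: intermediate pair 45, 29
  7: pack_ledger: inputs 45 and 16
Execution walk:
  index_entries([3, 12, 9, 3, 1, 7, 8, 2]) -> 45  [called from main, line 39]
  grade_run([3, 12, 9, 3, 1, 7, 8, 2], 7) -> 7  [called from main, line 40]
  pack_ledger(45, 38) -> 1  [called from pick_anchor, line 27]
  pick_anchor(45, 7) -> 1  [called from main, line 42]
  gauge_drift(1, 3) -> 1  [called from main, line 44]
Log origins:
  1: logged in main at line 38
  2: logged in index_entries at line 2
  3: logged in index_entries at line 6
  4: logged in grade_run at line 10
  5: logged in grade_run at line 15
  6: logged in main at line 41
  7: logged in pack_ledger at line 19
  8: logged in main at line 43
  9: logged in gauge_drift at line 30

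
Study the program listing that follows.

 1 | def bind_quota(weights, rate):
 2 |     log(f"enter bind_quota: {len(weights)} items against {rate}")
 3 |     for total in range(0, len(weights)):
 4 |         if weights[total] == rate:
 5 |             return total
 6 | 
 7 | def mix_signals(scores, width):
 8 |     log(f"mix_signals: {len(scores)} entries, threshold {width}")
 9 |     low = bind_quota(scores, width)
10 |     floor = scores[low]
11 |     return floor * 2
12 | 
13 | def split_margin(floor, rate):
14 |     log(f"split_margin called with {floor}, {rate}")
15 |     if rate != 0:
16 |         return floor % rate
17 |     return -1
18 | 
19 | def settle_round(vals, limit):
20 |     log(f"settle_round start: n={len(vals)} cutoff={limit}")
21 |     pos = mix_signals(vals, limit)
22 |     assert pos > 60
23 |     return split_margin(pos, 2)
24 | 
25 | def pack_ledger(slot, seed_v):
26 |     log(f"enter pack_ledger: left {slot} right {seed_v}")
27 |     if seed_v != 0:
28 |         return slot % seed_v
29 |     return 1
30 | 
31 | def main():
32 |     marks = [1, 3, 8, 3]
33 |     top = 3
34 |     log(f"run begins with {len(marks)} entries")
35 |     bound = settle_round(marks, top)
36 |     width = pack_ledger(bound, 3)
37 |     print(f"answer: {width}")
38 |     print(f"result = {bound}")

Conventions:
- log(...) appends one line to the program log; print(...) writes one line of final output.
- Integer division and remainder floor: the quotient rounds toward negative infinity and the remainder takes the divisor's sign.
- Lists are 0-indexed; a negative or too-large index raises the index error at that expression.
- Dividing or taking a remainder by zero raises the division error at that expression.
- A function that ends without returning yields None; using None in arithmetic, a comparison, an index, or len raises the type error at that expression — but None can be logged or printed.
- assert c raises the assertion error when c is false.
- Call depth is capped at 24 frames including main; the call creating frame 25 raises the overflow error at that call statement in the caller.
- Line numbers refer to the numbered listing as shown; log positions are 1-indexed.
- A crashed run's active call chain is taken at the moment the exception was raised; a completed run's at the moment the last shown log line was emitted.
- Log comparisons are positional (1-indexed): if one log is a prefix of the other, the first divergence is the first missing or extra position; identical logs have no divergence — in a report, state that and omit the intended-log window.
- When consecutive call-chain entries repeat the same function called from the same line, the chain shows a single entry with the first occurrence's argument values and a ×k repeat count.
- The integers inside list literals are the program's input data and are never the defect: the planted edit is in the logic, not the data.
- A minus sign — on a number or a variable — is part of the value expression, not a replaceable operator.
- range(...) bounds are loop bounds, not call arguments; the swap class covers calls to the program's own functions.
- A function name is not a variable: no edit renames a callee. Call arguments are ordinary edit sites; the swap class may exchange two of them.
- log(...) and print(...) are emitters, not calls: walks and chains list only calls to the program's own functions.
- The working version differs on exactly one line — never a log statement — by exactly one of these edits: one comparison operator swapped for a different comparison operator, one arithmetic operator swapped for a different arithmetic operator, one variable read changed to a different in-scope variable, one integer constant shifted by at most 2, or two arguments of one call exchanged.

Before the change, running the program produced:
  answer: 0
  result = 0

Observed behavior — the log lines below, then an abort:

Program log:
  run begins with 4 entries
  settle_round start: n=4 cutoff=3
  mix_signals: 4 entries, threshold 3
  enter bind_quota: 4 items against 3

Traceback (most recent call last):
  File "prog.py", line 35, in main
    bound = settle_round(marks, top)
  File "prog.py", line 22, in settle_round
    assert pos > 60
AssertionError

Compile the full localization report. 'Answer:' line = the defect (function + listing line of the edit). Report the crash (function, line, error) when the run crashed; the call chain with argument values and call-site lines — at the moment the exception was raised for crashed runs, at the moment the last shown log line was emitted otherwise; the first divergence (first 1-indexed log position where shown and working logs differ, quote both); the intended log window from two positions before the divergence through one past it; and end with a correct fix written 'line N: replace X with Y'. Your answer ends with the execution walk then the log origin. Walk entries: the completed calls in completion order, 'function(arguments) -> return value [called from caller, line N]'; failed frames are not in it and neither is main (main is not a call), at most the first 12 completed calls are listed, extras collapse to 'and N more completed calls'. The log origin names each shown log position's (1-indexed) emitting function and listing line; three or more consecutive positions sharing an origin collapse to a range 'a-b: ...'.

Answer: the defect is in settle_round at line 22.
Key observation: A complete run would log 'split_margin called with 6, 2' next, but this one stopped at 4 lines.
Crash: settle_round, line 22, AssertionError.
Call chain: main -> settle_round([1, 3, 8, 3], 3) (called at line 35).
First divergence: position 5; the shown log stops at 4 lines while the working version next logs 'split_margin called with 6, 2'.
Intended log window:
  3: mix_signals: 4 entries, threshold 3
  4: enter bind_quota: 4 items against 3
  5: split_margin called with 6, 2
  6: enter pack_ledger: left 0 right 3
Execution walk:
  bind_quota([1, 3, 8, 3], 3) -> 1  [called from mix_signals, line 9]
  mix_signals([1, 3, 8, 3], 3) -> 6  [called from settle_round, line 21]
Log origin:
  1 — main, line 34
  2 — settle_round, line 20
  3 — mix_signals, line 8
  4 — bind_quota, line 2
A correct fix: line 22: replace `>` with `<=`.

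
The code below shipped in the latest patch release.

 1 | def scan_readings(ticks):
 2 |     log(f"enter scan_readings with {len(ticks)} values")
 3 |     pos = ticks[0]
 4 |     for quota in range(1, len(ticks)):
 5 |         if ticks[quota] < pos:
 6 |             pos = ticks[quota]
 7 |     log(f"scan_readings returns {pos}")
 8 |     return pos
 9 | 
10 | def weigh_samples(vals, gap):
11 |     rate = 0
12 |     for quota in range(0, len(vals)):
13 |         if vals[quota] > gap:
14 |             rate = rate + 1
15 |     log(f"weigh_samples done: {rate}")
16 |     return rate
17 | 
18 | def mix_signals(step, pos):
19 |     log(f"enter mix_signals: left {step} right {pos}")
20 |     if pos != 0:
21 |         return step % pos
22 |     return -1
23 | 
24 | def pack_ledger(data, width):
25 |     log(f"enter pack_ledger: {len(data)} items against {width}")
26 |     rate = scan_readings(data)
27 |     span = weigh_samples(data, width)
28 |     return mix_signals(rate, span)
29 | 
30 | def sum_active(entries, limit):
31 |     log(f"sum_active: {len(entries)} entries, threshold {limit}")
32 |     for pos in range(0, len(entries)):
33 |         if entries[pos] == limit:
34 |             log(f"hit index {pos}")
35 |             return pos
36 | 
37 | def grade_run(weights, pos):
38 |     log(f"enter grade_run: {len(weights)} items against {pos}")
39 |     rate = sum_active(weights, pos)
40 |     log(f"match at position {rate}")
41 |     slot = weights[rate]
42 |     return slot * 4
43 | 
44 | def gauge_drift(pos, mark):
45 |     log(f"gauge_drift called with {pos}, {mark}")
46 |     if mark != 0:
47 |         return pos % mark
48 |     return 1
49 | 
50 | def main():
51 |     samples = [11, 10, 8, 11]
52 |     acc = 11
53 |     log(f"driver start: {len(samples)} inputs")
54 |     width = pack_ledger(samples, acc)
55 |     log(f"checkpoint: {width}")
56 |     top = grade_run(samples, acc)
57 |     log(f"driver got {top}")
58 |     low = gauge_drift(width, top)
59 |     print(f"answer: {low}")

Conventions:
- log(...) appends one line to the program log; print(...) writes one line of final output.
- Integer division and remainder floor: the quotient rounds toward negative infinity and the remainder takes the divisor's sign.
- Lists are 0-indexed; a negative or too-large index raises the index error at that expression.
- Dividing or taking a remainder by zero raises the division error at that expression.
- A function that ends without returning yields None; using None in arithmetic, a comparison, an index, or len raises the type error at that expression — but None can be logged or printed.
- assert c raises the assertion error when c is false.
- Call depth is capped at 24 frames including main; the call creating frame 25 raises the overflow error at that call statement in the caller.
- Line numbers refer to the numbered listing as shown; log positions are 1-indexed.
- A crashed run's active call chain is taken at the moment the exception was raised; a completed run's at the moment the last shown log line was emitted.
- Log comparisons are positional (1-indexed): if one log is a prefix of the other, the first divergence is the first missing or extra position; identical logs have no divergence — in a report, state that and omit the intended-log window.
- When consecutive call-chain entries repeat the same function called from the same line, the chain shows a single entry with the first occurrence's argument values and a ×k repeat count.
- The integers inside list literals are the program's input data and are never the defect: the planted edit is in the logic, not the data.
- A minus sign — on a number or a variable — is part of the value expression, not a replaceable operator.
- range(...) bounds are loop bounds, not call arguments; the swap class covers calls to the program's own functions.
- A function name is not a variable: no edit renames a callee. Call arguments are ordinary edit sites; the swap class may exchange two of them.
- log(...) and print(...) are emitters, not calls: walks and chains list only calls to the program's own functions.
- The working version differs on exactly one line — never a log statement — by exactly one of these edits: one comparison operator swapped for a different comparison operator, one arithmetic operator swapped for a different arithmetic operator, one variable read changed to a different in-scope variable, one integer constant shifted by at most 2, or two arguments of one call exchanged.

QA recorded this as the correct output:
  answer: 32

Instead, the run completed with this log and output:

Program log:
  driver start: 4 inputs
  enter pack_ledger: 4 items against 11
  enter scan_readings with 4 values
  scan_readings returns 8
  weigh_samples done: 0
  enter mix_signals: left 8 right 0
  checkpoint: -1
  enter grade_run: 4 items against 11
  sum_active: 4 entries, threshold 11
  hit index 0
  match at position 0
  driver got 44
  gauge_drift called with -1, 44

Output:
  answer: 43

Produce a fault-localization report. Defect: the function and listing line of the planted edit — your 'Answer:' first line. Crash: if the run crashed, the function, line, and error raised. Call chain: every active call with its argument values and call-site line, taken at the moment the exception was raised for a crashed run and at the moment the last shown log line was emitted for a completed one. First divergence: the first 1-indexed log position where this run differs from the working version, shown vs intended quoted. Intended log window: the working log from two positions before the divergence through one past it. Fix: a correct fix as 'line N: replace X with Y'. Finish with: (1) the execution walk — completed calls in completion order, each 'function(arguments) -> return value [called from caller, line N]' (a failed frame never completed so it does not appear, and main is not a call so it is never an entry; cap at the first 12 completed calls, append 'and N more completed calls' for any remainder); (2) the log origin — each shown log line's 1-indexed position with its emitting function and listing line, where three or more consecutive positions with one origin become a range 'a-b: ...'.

Answer: the defect is in grade_run at line 42.
The tell: Log line 12 is where behavior first shows: 'driver got 44' appears instead of 'driver got 33'.
Call chain: main -> gauge_drift(-1, 44) (called at line 58).
First divergence: position 12 — shown 'driver got 44', intended 'driver got 33'.
Intended log window:
  10: hit index 0
  11: match at position 0
  12: driver got 33
  13: gauge_drift called with -1, 33
Execution walk:
  scan_readings([11, 10, 8, 11]) -> 8  [called from pack_ledger, line 26]
  weigh_samples([11, 10, 8, 11], 11) -> 0  [called from pack_ledger, line 27]
  mix_signals(8, 0) -> -1  [called from pack_ledger, line 28]
  pack_ledger([11, 10, 8, 11], 11) -> -1  [called from main, line 54]
  sum_active([11, 10, 8, 11], 11) -> 0  [called from grade_run, line 39]
  grade_run([11, 10, 8, 11], 11) -> 44  [called from main, line 56]
  gauge_drift(-1, 44) -> 43  [called from main, line 58]
Origin of each log line:
  1: from main, line 53
  2: from pack_ledger, line 25
  3: from scan_readings, line 2
  4: from scan_readings, line 7
  5: from weigh_samples, line 15
  6: from mix_signals, line 19
  7: from main, line 55
  8: from grade_run, line 38
  9: from sum_active, line 31
  10: from sum_active, line 34
  11: from grade_run, line 40
  12: from main, line 57
  13: from gauge_drift, line 45
A correct fix: line 42: replace `4` with `3`.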